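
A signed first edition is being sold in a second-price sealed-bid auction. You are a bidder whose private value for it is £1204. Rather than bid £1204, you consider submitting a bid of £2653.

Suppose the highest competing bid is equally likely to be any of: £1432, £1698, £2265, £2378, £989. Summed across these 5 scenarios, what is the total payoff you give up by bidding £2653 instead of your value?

£2957

The deviation costs you only when the competing bid falls strictly between £1204 and £2653; elsewhere both bids give the same outcome.
£1432: truthful payoff £0, deviation payoff −£228 → loss £228.
£1698: truthful payoff £0, deviation payoff −£494 → loss £494.
£2265: truthful payoff £0, deviation payoff −£1061 → loss £1061.
£2378: truthful payoff £0, deviation payoff −£1174 → loss £1174.
£989: outcomes coincide → loss £0.
Total loss = £228 + £494 + £1061 + £1174 = £2957.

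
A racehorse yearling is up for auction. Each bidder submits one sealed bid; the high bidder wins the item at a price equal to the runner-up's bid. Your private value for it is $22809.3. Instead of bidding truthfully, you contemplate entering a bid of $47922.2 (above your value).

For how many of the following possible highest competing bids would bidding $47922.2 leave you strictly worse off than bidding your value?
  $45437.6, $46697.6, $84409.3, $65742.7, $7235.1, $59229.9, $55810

The deviation hurts exactly when the highest competing bid lies strictly between $22809.3 and $47922.2 — overbidding then wins at a price above your value.
$45437.6: inside the interval → strictly worse (loss $22628.3).
$46697.6: inside the interval → strictly worse (loss $23888.3).
$84409.3: above both → same outcome either way.
$65742.7: above both → same outcome either way.
$7235.1: below both → same outcome either way.
$59229.9: above both → same outcome either way.
$55810: above both → same outcome either way.
Count: 2.

2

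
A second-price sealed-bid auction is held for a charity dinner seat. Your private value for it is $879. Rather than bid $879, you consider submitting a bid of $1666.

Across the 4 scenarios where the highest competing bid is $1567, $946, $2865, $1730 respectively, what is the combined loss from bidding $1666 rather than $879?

$755

The deviation costs you only when the competing bid falls strictly between $879 and $1666; elsewhere both bids give the same outcome.
$1567: truthful payoff $0, deviation payoff −$688 → loss $688.
$946: truthful payoff $0, deviation payoff −$67 → loss $67.
$2865: outcomes coincide → loss $0.
$1730: outcomes coincide → loss $0.
Total loss = $688 + $67 = $755.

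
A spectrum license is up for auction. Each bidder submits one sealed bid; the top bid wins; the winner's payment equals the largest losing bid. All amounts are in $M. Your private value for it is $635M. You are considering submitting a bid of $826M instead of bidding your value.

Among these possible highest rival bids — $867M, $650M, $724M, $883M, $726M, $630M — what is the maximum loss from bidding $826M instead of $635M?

$867M: same outcome either way → loss $0M.
$650M: truthful gives $0M, deviation gives −$15M → loss $15M.
$724M: truthful gives $0M, deviation gives −$89M → loss $89M.
$883M: same outcome either way → loss $0M.
$726M: truthful gives $0M, deviation gives −$91M → loss $91M.
$630M: same outcome either way → loss $0M.
Maximum loss: $91M.

$91M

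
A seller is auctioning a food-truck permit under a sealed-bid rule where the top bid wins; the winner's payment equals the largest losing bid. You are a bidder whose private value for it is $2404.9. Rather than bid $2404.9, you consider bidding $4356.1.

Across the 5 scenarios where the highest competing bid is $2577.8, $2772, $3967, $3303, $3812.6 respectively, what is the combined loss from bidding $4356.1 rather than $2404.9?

The deviation costs you only when the competing bid falls strictly between $2404.9 and $4356.1; elsewhere both bids give the same outcome.
$2577.8: truthful payoff $0, deviation payoff −$172.9 → loss $172.9.
$2772: truthful payoff $0, deviation payoff −$367.1 → loss $367.1.
$3967: truthful payoff $0, deviation payoff −$1562.1 → loss $1562.1.
$3303: truthful payoff $0, deviation payoff −$898.1 → loss $898.1.
$3812.6: truthful payoff $0, deviation payoff −$1407.7 → loss $1407.7.
Total loss = $172.9 + $367.1 + $1562.1 + $898.1 + $1407.7 = $4407.9.
In a second-price auction your bid sets only whether you win, not what you pay, so bidding your true value is weakly dominant.

$4407.9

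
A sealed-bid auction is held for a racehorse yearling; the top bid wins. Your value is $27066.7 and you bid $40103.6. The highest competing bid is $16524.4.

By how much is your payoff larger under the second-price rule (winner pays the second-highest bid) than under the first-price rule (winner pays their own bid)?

You have the highest bid, so you win under either rule.
Second-price: pay $16524.4 → payoff $10542.3.
First-price: pay your own bid $40103.6 → payoff −$13036.9.
Difference = $10542.3 − (−$13036.9) = $23579.2.

$23579.2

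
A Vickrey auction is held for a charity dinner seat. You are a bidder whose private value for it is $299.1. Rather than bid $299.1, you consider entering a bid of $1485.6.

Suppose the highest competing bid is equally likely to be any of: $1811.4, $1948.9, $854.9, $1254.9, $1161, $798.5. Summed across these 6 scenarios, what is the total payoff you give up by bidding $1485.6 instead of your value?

$2872.9

The deviation costs you only when the competing bid falls strictly between $299.1 and $1485.6; elsewhere both bids give the same outcome.
$1811.4: outcomes coincide → loss $0.
$1948.9: outcomes coincide → loss $0.
$854.9: truthful payoff $0, deviation payoff −$555.8 → loss $555.8.
$1254.9: truthful payoff $0, deviation payoff −$955.8 → loss $955.8.
$1161: truthful payoff $0, deviation payoff −$861.9 → loss $861.9.
$798.5: truthful payoff $0, deviation payoff −$499.4 → loss $499.4.
Total loss = $555.8 + $955.8 + $861.9 + $499.4 = $2872.9.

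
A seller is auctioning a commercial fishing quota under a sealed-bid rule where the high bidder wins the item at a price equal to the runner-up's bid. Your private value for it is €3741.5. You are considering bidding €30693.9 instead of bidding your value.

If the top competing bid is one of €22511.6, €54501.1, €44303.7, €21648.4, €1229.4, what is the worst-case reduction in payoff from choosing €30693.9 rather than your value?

€18770.1

€22511.6: truthful gives €0, deviation gives −€18770.1 → loss €18770.1.
€54501.1: same outcome either way → loss €0.
€44303.7: same outcome either way → loss €0.
€21648.4: truthful gives €0, deviation gives −€17906.9 → loss €17906.9.
€1229.4: same outcome either way → loss €0.
Maximum loss: €18770.1.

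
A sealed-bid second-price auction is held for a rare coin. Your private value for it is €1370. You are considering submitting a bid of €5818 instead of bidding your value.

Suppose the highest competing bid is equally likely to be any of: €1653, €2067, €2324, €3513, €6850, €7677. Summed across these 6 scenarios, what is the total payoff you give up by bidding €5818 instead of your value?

€4077

The deviation costs you only when the competing bid falls strictly between €1370 and €5818; elsewhere both bids give the same outcome.
€1653: truthful payoff €0, deviation payoff −€283 → loss €283.
€2067: truthful payoff €0, deviation payoff −€697 → loss €697.
€2324: truthful payoff €0, deviation payoff −€954 → loss €954.
€3513: truthful payoff €0, deviation payoff −€2143 → loss €2143.
€6850: outcomes coincide → loss €0.
€7677: outcomes coincide → loss €0.
Total loss = €283 + €697 + €954 + €2143 = €4077.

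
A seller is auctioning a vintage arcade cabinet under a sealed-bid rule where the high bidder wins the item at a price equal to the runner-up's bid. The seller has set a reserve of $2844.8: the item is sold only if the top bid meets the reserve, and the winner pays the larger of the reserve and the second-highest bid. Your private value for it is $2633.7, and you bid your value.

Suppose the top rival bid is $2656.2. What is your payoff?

Your bid $2633.7 is below the highest competing bid $2656.2, so you lose. Payoff $0.

$0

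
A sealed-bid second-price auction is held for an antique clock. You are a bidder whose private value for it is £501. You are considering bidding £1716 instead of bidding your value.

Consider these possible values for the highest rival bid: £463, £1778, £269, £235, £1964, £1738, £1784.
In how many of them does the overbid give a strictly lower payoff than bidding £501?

The deviation hurts exactly when the highest competing bid lies strictly between £501 and £1716 — overbidding then wins at a price above your value.
£463: below both → same outcome either way.
£1778: above both → same outcome either way.
£269: below both → same outcome either way.
£235: below both → same outcome either way.
£1964: above both → same outcome either way.
£1738: above both → same outcome either way.
£1784: above both → same outcome either way.
Count: 0.

0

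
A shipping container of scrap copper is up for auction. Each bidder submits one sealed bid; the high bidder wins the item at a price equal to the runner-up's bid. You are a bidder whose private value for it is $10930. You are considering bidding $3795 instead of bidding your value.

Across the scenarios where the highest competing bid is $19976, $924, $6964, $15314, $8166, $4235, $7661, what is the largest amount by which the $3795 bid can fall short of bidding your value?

$19976: same outcome either way → loss $0.
$924: same outcome either way → loss $0.
$6964: truthful gives $3966, deviation gives $0 → loss $3966.
$15314: same outcome either way → loss $0.
$8166: truthful gives $2764, deviation gives $0 → loss $2764.
$4235: truthful gives $6695, deviation gives $0 → loss $6695.
$7661: truthful gives $3269, deviation gives $0 → loss $3269.
Maximum loss: $6695.

$6695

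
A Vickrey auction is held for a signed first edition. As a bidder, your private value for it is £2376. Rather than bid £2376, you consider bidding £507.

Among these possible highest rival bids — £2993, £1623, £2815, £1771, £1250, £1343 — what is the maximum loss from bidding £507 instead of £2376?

£2993: same outcome either way → loss £0.
£1623: truthful gives £753, deviation gives £0 → loss £753.
£2815: same outcome either way → loss £0.
£1771: truthful gives £605, deviation gives £0 → loss £605.
£1250: truthful gives £1126, deviation gives £0 → loss £1126.
£1343: truthful gives £1033, deviation gives £0 → loss £1033.
Maximum loss: £1126.

£1126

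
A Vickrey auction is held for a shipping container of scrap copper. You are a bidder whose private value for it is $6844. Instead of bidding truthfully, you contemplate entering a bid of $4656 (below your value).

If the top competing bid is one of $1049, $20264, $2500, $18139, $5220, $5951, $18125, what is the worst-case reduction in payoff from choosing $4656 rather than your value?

$1049: same outcome either way → loss $0.
$20264: same outcome either way → loss $0.
$2500: same outcome either way → loss $0.
$18139: same outcome either way → loss $0.
$5220: truthful gives $1624, deviation gives $0 → loss $1624.
$5951: truthful gives $893, deviation gives $0 → loss $893.
$18125: same outcome either way → loss $0.
Maximum loss: $1624.

$1624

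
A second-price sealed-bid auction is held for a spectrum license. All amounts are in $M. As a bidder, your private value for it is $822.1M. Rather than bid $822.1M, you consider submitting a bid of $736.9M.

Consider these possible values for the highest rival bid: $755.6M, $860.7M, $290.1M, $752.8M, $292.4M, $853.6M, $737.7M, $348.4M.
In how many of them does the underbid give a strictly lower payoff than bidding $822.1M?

The deviation hurts exactly when the highest competing bid lies strictly between $736.9M and $822.1M — underbidding then forfeits a profitable win.
$755.6M: inside the interval → strictly worse (loss $66.5M).
$860.7M: above both → same outcome either way.
$290.1M: below both → same outcome either way.
$752.8M: inside the interval → strictly worse (loss $69.3M).
$292.4M: below both → same outcome either way.
$853.6M: above both → same outcome either way.
$737.7M: inside the interval → strictly worse (loss $84.4M).
$348.4M: below both → same outcome either way.
Count: 3.

3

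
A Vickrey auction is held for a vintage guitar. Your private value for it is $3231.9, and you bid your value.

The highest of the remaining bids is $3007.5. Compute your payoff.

$224.4

Your bid $3231.9 exceeds the highest competing bid $3007.5, so you win.
In a second-price auction the winner pays the second-highest bid, $3007.5.
Payoff = value − price = $3231.9 − $3007.5 = $224.4.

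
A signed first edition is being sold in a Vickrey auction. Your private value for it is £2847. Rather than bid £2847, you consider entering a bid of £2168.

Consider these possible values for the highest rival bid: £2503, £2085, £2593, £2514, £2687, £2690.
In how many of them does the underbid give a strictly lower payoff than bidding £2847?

The deviation hurts exactly when the highest competing bid lies strictly between £2168 and £2847 — underbidding then forfeits a profitable win.
£2503: inside the interval → strictly worse (loss £344).
£2085: below both → same outcome either way.
£2593: inside the interval → strictly worse (loss £254).
£2514: inside the interval → strictly worse (loss £333).
£2687: inside the interval → strictly worse (loss £160).
£2690: inside the interval → strictly worse (loss £157).
Count: 5.

5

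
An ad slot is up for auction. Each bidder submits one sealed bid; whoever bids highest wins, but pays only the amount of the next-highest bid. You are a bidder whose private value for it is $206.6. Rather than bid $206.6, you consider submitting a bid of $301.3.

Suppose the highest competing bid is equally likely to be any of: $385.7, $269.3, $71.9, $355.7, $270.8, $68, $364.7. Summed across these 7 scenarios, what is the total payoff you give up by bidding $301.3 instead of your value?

The deviation costs you only when the competing bid falls strictly between $206.6 and $301.3; elsewhere both bids give the same outcome.
$385.7: outcomes coincide → loss $0.
$269.3: truthful payoff $0, deviation payoff −$62.7 → loss $62.7.
$71.9: outcomes coincide → loss $0.
$355.7: outcomes coincide → loss $0.
$270.8: truthful payoff $0, deviation payoff −$64.2 → loss $64.2.
$68: outcomes coincide → loss $0.
$364.7: outcomes coincide → loss $0.
Total loss = $62.7 + $64.2 = $126.9.

$126.9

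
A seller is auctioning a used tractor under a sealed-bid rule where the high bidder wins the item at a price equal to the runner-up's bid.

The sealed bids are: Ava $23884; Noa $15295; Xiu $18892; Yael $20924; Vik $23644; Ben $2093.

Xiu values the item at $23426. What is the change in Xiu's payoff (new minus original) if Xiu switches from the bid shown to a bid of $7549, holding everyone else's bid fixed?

The highest bid among the other bidders is $23884; Xiu's bid doesn't change that.
Original bid $18892: Xiu is not highest (top rival bid is $23884); payoff $0.
Alternative bid $7549: Xiu is not highest (top rival bid is $23884); payoff $0.
Change in payoff = $0 − ($0) = $0.

$0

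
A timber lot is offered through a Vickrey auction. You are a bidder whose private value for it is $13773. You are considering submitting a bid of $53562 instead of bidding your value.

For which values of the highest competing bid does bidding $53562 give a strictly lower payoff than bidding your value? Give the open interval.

($13773, $53562)

If the competing bid is below $13773, both bids win at the same price — no difference.
If it is above $53562, both bids lose — no difference.
If it lies strictly between $13773 and $53562, bidding your value loses (payoff 0) while bidding $53562 wins at a price above your value (payoff negative).
So the deviation strictly hurts on the open interval ($13773, $53562).
Because the price is fixed by the runner-up's bid, deviating from your value can only change a good outcome into a bad one — never the reverse.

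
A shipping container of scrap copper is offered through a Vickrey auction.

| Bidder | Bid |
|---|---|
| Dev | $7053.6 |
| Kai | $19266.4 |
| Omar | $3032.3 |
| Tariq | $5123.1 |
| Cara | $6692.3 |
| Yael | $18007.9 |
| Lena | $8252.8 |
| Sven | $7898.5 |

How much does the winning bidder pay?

$18007.9

Highest bid: Kai at $19266.4, so Kai wins.
Second-highest bid: Yael at $18007.9 — that is the price the winner pays.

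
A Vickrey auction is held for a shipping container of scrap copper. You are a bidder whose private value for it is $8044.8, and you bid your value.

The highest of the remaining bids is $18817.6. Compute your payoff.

Your bid $8044.8 is below the highest competing bid $18817.6, so you lose.
A losing bidder pays nothing and receives nothing: payoff = $0.

$0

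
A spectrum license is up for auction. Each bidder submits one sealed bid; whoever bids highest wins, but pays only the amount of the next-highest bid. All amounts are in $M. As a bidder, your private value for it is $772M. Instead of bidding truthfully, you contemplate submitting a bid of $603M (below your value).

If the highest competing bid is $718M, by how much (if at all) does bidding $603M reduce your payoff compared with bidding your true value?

$54M

Bidding your value $772M: you win (since $772M > $718M) and pay $718M. Payoff $54M.
Bidding $603M: you lose. Payoff $0M.
The competing bid $718M lies between your shaded bid and your value, so underbidding forfeits an item you could have won at a profitable price.
Loss from deviating = $54M − ($0M) = $54M.
Because the price is fixed by the runner-up's bid, deviating from your value can only change a good outcome into a bad one — never the reverse.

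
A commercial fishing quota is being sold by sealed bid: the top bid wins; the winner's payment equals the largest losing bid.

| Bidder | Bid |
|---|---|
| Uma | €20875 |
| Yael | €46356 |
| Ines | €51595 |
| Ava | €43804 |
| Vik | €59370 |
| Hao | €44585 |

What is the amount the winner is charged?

Highest bid: Vik at €59370, so Vik wins.
Second-highest bid: Ines at €51595 — that is the price the winner pays.

€51595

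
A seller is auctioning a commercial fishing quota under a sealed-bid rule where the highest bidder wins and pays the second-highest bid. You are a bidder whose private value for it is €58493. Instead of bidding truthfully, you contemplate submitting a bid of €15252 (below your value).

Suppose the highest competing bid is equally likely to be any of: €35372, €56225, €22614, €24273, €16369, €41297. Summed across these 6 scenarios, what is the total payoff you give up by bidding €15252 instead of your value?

The deviation costs you only when the competing bid falls strictly between €15252 and €58493; elsewhere both bids give the same outcome.
€35372: truthful payoff €23121, deviation payoff €0 → loss €23121.
€56225: truthful payoff €2268, deviation payoff €0 → loss €2268.
€22614: truthful payoff €35879, deviation payoff €0 → loss €35879.
€24273: truthful payoff €34220, deviation payoff €0 → loss €34220.
€16369: truthful payoff €42124, deviation payoff €0 → loss €42124.
€41297: truthful payoff €17196, deviation payoff €0 → loss €17196.
Total loss = €23121 + €2268 + €35879 + €34220 + €42124 + €17196 = €154808.

€154808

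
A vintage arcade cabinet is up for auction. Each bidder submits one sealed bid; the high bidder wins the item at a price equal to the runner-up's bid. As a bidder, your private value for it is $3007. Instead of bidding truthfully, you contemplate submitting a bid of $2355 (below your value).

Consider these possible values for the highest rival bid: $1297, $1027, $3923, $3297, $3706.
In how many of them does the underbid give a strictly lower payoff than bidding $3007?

0

The deviation hurts exactly when the highest competing bid lies strictly between $2355 and $3007 — underbidding then forfeits a profitable win.
$1297: below both → same outcome either way.
$1027: below both → same outcome either way.
$3923: above both → same outcome either way.
$3297: above both → same outcome either way.
$3706: above both → same outcome either way.
Count: 0.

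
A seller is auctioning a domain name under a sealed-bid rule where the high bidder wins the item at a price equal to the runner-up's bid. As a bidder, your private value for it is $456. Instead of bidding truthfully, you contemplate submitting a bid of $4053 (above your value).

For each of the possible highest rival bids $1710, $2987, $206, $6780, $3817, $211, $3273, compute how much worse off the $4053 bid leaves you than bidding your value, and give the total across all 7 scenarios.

$9963

The deviation costs you only when the competing bid falls strictly between $456 and $4053; elsewhere both bids give the same outcome.
$1710: truthful payoff $0, deviation payoff −$1254 → loss $1254.
$2987: truthful payoff $0, deviation payoff −$2531 → loss $2531.
$206: outcomes coincide → loss $0.
$6780: outcomes coincide → loss $0.
$3817: truthful payoff $0, deviation payoff −$3361 → loss $3361.
$211: outcomes coincide → loss $0.
$3273: truthful payoff $0, deviation payoff −$2817 → loss $2817.
Total loss = $1254 + $2531 + $3361 + $2817 = $9963.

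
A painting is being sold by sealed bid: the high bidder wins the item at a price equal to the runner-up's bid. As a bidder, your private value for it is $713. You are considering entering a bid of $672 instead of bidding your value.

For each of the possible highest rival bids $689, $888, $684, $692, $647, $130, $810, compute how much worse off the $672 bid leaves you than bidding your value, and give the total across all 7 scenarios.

The deviation costs you only when the competing bid falls strictly between $672 and $713; elsewhere both bids give the same outcome.
$689: truthful payoff $24, deviation payoff $0 → loss $24.
$888: outcomes coincide → loss $0.
$684: truthful payoff $29, deviation payoff $0 → loss $29.
$692: truthful payoff $21, deviation payoff $0 → loss $21.
$647: outcomes coincide → loss $0.
$130: outcomes coincide → loss $0.
$810: outcomes coincide → loss $0.
Total loss = $24 + $29 + $21 = $74.

$74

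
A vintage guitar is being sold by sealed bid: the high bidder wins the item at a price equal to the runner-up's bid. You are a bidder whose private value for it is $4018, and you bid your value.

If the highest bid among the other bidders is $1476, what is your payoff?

Your bid $4018 exceeds the highest competing bid $1476, so you win.
In a second-price auction the winner pays the second-highest bid, $1476.
Payoff = value − price = $4018 − $1476 = $2542.

$2542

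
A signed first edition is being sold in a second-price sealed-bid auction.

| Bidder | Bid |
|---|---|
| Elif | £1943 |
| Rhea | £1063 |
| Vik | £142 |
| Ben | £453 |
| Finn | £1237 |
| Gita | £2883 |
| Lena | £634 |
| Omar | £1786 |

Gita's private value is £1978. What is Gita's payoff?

Highest bid: Gita at £2883, so Gita wins.
Second-highest bid: Elif at £1943 — that is the price the winner pays.
Gita's payoff = value − price = £1978 − £1943 = £35.

£35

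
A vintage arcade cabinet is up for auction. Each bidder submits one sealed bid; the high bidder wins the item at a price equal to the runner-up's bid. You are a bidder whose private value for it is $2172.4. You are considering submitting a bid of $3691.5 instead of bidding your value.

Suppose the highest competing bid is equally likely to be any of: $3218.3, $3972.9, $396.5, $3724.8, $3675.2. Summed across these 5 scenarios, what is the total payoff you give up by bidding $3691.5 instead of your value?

The deviation costs you only when the competing bid falls strictly between $2172.4 and $3691.5; elsewhere both bids give the same outcome.
$3218.3: truthful payoff $0, deviation payoff −$1045.9 → loss $1045.9.
$3972.9: outcomes coincide → loss $0.
$396.5: outcomes coincide → loss $0.
$3724.8: outcomes coincide → loss $0.
$3675.2: truthful payoff $0, deviation payoff −$1502.8 → loss $1502.8.
Total loss = $1045.9 + $1502.8 = $2548.7.

$2548.7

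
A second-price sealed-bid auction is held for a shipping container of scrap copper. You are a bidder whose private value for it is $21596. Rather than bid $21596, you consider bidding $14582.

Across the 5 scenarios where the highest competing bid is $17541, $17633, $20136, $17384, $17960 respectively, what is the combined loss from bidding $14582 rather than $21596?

The deviation costs you only when the competing bid falls strictly between $14582 and $21596; elsewhere both bids give the same outcome.
$17541: truthful payoff $4055, deviation payoff $0 → loss $4055.
$17633: truthful payoff $3963, deviation payoff $0 → loss $3963.
$20136: truthful payoff $1460, deviation payoff $0 → loss $1460.
$17384: truthful payoff $4212, deviation payoff $0 → loss $4212.
$17960: truthful payoff $3636, deviation payoff $0 → loss $3636.
Total loss = $4055 + $3963 + $1460 + $4212 + $3636 = $17326.

$17326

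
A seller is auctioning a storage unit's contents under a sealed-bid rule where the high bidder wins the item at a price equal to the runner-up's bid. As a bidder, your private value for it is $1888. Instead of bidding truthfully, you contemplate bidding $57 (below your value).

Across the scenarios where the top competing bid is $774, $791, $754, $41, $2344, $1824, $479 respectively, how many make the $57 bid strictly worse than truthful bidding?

5

The deviation hurts exactly when the highest competing bid lies strictly between $57 and $1888 — underbidding then forfeits a profitable win.
$774: inside the interval → strictly worse (loss $1114).
$791: inside the interval → strictly worse (loss $1097).
$754: inside the interval → strictly worse (loss $1134).
$41: below both → same outcome either way.
$2344: above both → same outcome either way.
$1824: inside the interval → strictly worse (loss $64).
$479: inside the interval → strictly worse (loss $1409).
Count: 5.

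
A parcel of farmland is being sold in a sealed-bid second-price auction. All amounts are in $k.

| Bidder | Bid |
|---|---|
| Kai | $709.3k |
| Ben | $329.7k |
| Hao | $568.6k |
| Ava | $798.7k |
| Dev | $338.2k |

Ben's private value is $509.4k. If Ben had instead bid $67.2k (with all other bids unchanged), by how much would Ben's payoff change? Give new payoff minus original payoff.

The highest bid among the other bidders is $798.7k; Ben's bid doesn't change that.
Original bid $329.7k: Ben is not highest (top rival bid is $798.7k); payoff $0k.
Alternative bid $67.2k: Ben is not highest (top rival bid is $798.7k); payoff $0k.
Change in payoff = $0k − ($0k) = $0k.

$0k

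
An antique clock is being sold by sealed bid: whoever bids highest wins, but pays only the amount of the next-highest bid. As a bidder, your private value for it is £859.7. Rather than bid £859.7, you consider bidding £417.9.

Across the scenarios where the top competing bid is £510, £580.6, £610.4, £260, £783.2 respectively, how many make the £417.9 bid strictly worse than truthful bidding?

The deviation hurts exactly when the highest competing bid lies strictly between £417.9 and £859.7 — underbidding then forfeits a profitable win.
£510: inside the interval → strictly worse (loss £349.7).
£580.6: inside the interval → strictly worse (loss £279.1).
£610.4: inside the interval → strictly worse (loss £249.3).
£260: below both → same outcome either way.
£783.2: inside the interval → strictly worse (loss £76.5).
Count: 4.

4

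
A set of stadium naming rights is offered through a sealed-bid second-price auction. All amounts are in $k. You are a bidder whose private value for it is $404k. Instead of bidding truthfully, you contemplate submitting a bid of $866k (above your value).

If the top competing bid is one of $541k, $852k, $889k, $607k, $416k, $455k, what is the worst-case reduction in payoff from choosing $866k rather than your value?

$448k

$541k: truthful gives $0k, deviation gives −$137k → loss $137k.
$852k: truthful gives $0k, deviation gives −$448k → loss $448k.
$889k: same outcome either way → loss $0k.
$607k: truthful gives $0k, deviation gives −$203k → loss $203k.
$416k: truthful gives $0k, deviation gives −$12k → loss $12k.
$455k: truthful gives $0k, deviation gives −$51k → loss $51k.
Maximum loss: $448k.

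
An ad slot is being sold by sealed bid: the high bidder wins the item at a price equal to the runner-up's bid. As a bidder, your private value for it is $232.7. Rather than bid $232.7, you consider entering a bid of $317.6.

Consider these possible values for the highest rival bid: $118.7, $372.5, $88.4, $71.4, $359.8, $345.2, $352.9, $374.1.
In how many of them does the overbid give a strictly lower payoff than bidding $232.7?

The deviation hurts exactly when the highest competing bid lies strictly between $232.7 and $317.6 — overbidding then wins at a price above your value.
$118.7: below both → same outcome either way.
$372.5: above both → same outcome either way.
$88.4: below both → same outcome either way.
$71.4: below both → same outcome either way.
$359.8: above both → same outcome either way.
$345.2: above both → same outcome either way.
$352.9: above both → same outcome either way.
$374.1: above both → same outcome either way.
Count: 0.

0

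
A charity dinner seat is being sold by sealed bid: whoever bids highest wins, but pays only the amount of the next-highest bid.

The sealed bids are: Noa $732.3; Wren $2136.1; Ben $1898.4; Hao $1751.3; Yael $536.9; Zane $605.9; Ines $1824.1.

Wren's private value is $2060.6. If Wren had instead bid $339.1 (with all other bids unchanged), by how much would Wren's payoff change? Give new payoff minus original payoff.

The highest bid among the other bidders is $1898.4; Wren's bid doesn't change that.
Original bid $2136.1: Wren is highest, pays the top rival bid $1898.4; payoff $2060.6 − $1898.4 = $162.2.
Alternative bid $339.1: Wren is not highest (top rival bid is $1898.4); payoff $0.
Change in payoff = $0 − ($162.2) = −$162.2.

−$162.2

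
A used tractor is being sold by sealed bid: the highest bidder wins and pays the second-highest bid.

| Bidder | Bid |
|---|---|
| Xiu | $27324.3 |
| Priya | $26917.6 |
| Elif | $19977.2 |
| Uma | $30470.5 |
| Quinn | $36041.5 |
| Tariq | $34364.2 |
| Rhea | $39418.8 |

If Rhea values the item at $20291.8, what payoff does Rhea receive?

−$15749.7

Highest bid: Rhea at $39418.8, so Rhea wins.
Second-highest bid: Quinn at $36041.5 — that is the price the winner pays.
Rhea's payoff = value − price = $20291.8 − $36041.5 = −$15749.7.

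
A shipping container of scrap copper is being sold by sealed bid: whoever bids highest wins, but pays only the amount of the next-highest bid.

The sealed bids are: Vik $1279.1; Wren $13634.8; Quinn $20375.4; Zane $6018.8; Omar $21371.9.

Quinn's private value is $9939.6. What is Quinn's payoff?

$0

Highest bid: Omar at $21371.9, so Omar wins.
Second-highest bid: Quinn at $20375.4 — that is the price the winner pays.
Quinn did not win, so Quinn pays nothing and receives nothing: payoff $0.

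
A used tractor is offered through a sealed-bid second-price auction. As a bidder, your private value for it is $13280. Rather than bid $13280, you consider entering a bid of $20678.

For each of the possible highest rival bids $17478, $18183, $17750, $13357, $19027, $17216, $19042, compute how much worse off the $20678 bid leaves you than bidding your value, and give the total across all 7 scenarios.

$29093

The deviation costs you only when the competing bid falls strictly between $13280 and $20678; elsewhere both bids give the same outcome.
$17478: truthful payoff $0, deviation payoff −$4198 → loss $4198.
$18183: truthful payoff $0, deviation payoff −$4903 → loss $4903.
$17750: truthful payoff $0, deviation payoff −$4470 → loss $4470.
$13357: truthful payoff $0, deviation payoff −$77 → loss $77.
$19027: truthful payoff $0, deviation payoff −$5747 → loss $5747.
$17216: truthful payoff $0, deviation payoff −$3936 → loss $3936.
$19042: truthful payoff $0, deviation payoff −$5762 → loss $5762.
Total loss = $4198 + $4903 + $4470 + $77 + $5747 + $3936 + $5762 = $29093.
Because the price is fixed by the runner-up's bid, deviating from your value can only change a good outcome into a bad one — never the reverse.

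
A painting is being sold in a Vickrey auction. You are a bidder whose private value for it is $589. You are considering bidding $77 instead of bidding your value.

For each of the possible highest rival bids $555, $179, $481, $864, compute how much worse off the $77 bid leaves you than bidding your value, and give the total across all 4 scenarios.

The deviation costs you only when the competing bid falls strictly between $77 and $589; elsewhere both bids give the same outcome.
$555: truthful payoff $34, deviation payoff $0 → loss $34.
$179: truthful payoff $410, deviation payoff $0 → loss $410.
$481: truthful payoff $108, deviation payoff $0 → loss $108.
$864: outcomes coincide → loss $0.
Total loss = $34 + $410 + $108 = $552.

$552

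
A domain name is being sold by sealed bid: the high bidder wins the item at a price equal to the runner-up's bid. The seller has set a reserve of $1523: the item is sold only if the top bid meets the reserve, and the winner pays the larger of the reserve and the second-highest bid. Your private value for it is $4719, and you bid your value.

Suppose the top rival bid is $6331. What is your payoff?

Your bid $4719 is below the highest competing bid $6331, so you lose. Payoff $0.

$0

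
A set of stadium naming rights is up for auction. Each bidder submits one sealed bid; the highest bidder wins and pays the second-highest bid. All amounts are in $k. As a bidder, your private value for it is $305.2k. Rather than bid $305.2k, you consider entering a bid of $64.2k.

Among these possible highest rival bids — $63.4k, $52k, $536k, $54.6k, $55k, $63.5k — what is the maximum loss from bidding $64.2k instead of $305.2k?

$0k

$63.4k: same outcome either way → loss $0k.
$52k: same outcome either way → loss $0k.
$536k: same outcome either way → loss $0k.
$54.6k: same outcome either way → loss $0k.
$55k: same outcome either way → loss $0k.
$63.5k: same outcome either way → loss $0k.
Maximum loss: $0k.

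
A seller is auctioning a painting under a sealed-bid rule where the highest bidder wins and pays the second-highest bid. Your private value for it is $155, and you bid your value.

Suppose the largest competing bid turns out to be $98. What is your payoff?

$57

Your bid $155 exceeds the highest competing bid $98, so you win.
In a second-price auction the winner pays the second-highest bid, $98.
Payoff = value − price = $155 − $98 = $57.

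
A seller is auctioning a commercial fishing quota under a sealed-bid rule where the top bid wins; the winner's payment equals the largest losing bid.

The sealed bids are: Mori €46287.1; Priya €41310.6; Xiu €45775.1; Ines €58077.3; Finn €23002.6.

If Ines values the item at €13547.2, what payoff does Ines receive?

Highest bid: Ines at €58077.3, so Ines wins.
Second-highest bid: Mori at €46287.1 — that is the price the winner pays.
Ines's payoff = value − price = €13547.2 − €46287.1 = −€32739.9.

−€32739.9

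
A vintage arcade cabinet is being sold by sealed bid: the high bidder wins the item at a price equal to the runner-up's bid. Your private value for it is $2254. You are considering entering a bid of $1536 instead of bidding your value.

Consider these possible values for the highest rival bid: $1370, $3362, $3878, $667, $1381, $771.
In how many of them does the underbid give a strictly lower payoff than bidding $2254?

0

The deviation hurts exactly when the highest competing bid lies strictly between $1536 and $2254 — underbidding then forfeits a profitable win.
$1370: below both → same outcome either way.
$3362: above both → same outcome either way.
$3878: above both → same outcome either way.
$667: below both → same outcome either way.
$1381: below both → same outcome either way.
$771: below both → same outcome either way.
Count: 0.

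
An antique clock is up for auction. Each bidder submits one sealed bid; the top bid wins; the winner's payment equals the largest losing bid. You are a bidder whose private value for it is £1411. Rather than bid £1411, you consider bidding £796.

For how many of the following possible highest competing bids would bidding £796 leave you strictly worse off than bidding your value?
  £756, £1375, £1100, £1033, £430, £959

The deviation hurts exactly when the highest competing bid lies strictly between £796 and £1411 — underbidding then forfeits a profitable win.
£756: below both → same outcome either way.
£1375: inside the interval → strictly worse (loss £36).
£1100: inside the interval → strictly worse (loss £311).
£1033: inside the interval → strictly worse (loss £378).
£430: below both → same outcome either way.
£959: inside the interval → strictly worse (loss £452).
Count: 4.

4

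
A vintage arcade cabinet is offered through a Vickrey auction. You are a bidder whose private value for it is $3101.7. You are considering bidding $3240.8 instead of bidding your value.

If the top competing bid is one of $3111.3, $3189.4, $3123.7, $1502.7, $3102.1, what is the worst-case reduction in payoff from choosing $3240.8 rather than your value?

$87.7

$3111.3: truthful gives $0, deviation gives −$9.6 → loss $9.6.
$3189.4: truthful gives $0, deviation gives −$87.7 → loss $87.7.
$3123.7: truthful gives $0, deviation gives −$22 → loss $22.
$1502.7: same outcome either way → loss $0.
$3102.1: truthful gives $0, deviation gives −$0.4 → loss $0.4.
Maximum loss: $87.7.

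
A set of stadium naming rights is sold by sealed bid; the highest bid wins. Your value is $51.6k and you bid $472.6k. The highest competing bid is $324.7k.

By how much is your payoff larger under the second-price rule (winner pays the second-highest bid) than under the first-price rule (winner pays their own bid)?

$147.9k

You have the highest bid, so you win under either rule.
Second-price: pay $324.7k → payoff −$273.1k.
First-price: pay your own bid $472.6k → payoff −$421k.
Difference = −$273.1k − (−$421k) = $147.9k.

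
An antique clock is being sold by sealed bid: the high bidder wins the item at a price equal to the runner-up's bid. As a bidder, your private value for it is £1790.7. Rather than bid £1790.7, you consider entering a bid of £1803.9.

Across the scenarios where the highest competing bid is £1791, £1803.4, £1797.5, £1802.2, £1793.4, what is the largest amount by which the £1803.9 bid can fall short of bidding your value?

£12.7

£1791: truthful gives £0, deviation gives −£0.3 → loss £0.3.
£1803.4: truthful gives £0, deviation gives −£12.7 → loss £12.7.
£1797.5: truthful gives £0, deviation gives −£6.8 → loss £6.8.
£1802.2: truthful gives £0, deviation gives −£11.5 → loss £11.5.
£1793.4: truthful gives £0, deviation gives −£2.7 → loss £2.7.
Maximum loss: £12.7.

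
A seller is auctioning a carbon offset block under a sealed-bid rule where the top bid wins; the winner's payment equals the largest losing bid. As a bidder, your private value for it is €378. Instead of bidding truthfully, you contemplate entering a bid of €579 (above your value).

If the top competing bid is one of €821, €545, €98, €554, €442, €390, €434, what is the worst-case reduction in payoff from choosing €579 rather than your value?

€176

€821: same outcome either way → loss €0.
€545: truthful gives €0, deviation gives −€167 → loss €167.
€98: same outcome either way → loss €0.
€554: truthful gives €0, deviation gives −€176 → loss €176.
€442: truthful gives €0, deviation gives −€64 → loss €64.
€390: truthful gives €0, deviation gives −€12 → loss €12.
€434: truthful gives €0, deviation gives −€56 → loss €56.
Maximum loss: €176.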